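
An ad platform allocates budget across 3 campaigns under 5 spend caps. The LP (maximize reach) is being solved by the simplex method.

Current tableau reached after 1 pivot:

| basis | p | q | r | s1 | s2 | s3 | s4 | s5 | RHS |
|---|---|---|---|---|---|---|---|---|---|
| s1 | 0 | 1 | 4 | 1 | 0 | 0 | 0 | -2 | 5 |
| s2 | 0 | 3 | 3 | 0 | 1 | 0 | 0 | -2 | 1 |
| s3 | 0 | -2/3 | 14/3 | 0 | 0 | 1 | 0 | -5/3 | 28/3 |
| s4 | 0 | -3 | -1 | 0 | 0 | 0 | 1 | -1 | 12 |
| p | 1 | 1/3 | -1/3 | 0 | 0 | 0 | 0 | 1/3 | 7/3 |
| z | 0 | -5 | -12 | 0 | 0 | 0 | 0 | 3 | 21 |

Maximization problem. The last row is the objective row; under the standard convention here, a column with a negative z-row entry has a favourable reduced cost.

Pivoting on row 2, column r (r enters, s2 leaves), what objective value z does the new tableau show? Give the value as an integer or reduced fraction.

Minimum ratio for r: 1/3 = 1/3.
z changes by −(z-row coeff of r)·ratio = −(-12)·(1/3) = 4.
New z = 21 + 4 = 25.

25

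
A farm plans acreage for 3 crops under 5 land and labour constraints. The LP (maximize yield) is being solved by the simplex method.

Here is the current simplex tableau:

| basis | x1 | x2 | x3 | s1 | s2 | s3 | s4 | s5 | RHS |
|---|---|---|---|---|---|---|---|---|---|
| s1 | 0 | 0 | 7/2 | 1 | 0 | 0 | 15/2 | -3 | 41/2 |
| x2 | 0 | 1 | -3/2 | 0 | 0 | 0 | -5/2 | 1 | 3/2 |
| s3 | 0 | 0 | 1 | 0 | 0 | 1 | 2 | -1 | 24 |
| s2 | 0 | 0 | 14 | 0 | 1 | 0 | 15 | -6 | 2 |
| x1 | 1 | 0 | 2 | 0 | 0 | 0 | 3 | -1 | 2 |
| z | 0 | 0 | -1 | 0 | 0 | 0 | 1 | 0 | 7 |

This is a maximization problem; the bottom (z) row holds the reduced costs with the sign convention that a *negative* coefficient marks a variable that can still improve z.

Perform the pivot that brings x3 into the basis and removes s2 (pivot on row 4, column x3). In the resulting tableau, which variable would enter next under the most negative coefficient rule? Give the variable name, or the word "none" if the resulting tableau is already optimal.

s5

Pivot element 14. New z-row = old z-row − (-1)·(row 4/14).
Updated z-row coefficients: x1: 0, x2: 0, x3: 0, s1: 0, s2: 1/14, s3: 0, s4: 29/14, s5: -3/7.
The most negative is -3/7 in column s5, so s5 would enter next.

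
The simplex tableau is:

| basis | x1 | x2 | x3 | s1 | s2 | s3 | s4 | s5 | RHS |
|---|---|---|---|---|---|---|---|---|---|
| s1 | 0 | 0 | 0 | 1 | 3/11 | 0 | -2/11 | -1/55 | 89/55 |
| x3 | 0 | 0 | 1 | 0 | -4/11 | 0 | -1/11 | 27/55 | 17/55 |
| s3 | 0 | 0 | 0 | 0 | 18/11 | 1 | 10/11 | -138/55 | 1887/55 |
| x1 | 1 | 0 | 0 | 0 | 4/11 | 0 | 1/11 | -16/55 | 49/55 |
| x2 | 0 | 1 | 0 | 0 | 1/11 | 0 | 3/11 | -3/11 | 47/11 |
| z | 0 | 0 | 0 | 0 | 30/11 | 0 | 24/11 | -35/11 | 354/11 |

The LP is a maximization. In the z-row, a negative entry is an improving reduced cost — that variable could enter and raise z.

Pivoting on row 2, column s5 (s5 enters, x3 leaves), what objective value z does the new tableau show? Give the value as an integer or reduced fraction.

Minimum ratio for s5: (17/55)/(27/55) = 17/27.
z changes by −(z-row coeff of s5)·ratio = −(-35/11)·(17/27) = 595/297.
New z = 354/11 + (595/297) = 923/27.

923/27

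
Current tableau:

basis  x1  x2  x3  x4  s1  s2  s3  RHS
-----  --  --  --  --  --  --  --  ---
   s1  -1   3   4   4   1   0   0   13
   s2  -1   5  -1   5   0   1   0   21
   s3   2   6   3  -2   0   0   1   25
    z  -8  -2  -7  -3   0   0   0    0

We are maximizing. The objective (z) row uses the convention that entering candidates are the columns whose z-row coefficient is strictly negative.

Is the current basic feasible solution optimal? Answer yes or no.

no

Column x1 has objective-row coefficient -8, which is negative; an improving pivot exists, so not yet optimal.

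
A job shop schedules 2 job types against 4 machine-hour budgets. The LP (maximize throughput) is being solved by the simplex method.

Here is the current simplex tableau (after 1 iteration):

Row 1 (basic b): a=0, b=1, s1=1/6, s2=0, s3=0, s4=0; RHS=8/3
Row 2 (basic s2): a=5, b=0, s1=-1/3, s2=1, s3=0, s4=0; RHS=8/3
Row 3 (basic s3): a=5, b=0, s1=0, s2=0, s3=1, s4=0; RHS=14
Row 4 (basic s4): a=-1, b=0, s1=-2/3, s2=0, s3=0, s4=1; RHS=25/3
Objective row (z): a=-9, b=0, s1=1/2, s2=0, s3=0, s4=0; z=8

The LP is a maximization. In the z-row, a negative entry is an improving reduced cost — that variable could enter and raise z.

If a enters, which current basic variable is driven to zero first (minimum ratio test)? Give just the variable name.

s2

Ratios: row 1 (b): entry 0 ≤ 0, skip; row 2 (s2): (8/3)/5 = 8/15; row 3 (s3): 14/5 = 14/5; row 4 (s4): entry -1 ≤ 0, skip.
Minimum ratio 8/15 is in the s2 row, so s2 leaves.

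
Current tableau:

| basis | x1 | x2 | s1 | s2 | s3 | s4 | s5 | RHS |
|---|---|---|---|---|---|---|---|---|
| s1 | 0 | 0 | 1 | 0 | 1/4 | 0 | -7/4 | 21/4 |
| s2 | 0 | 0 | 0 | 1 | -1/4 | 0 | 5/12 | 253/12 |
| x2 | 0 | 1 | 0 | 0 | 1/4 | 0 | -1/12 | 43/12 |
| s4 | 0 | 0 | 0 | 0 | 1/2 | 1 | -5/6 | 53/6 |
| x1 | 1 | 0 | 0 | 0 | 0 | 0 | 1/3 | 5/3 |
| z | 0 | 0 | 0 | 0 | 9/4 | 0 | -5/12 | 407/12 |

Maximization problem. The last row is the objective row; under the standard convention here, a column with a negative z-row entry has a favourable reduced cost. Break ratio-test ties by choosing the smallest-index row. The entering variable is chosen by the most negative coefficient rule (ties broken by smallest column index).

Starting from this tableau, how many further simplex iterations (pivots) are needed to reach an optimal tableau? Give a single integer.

1

pivot: s5 in, x1 out → z = 36
No improving column remains; optimal.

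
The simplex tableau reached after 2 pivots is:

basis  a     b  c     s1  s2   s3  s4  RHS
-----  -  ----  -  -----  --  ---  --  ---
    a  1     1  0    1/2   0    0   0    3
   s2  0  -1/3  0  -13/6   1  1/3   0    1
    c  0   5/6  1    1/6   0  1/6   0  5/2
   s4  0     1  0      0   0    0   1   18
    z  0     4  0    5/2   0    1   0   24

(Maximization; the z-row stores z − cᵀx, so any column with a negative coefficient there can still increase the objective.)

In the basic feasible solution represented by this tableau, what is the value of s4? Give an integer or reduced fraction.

s4 is basic (row 4); its value is the RHS of that row: 18.

18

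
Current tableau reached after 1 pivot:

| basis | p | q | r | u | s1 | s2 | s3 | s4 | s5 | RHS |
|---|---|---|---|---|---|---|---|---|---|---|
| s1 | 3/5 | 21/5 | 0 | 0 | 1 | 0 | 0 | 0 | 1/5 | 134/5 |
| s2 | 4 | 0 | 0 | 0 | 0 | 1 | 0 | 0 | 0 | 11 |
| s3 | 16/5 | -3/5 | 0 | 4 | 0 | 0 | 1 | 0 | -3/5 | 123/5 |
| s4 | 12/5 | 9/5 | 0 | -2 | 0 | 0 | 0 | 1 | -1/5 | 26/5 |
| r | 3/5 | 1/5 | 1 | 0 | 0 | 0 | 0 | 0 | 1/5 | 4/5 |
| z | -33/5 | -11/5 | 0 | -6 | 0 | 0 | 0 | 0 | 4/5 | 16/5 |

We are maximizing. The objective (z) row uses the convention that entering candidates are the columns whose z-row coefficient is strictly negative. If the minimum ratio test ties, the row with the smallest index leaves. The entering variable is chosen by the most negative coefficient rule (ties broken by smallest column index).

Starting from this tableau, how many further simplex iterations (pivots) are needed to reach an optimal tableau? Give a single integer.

3

pivot: p in, r out → z = 12
pivot: u in, s3 out → z = 85/2
pivot: q in, p out → z = 105/2
No improving column remains; optimal.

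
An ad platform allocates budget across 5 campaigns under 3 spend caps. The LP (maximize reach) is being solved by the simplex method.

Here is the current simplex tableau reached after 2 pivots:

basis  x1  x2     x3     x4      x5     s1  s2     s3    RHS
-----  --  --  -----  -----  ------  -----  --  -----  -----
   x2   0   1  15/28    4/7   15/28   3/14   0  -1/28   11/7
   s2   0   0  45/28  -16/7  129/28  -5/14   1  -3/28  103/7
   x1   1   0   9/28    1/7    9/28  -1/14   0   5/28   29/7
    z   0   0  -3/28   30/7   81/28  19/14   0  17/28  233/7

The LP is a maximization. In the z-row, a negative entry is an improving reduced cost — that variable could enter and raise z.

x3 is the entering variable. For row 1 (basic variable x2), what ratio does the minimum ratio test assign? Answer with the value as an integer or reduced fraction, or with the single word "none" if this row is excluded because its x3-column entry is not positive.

44/15

Ratio = RHS / (x3 entry) = (11/7) / (15/28) = 44/15.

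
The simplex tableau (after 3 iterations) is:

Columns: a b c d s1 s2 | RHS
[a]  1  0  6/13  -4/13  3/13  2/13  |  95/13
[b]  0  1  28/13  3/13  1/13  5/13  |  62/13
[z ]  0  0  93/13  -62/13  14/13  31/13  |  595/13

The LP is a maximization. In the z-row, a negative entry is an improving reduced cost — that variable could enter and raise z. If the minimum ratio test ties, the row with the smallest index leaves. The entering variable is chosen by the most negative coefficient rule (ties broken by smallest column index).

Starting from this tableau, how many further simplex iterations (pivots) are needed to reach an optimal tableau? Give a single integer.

pivot: d in, b out → z = 433/3
No improving column remains; optimal.

1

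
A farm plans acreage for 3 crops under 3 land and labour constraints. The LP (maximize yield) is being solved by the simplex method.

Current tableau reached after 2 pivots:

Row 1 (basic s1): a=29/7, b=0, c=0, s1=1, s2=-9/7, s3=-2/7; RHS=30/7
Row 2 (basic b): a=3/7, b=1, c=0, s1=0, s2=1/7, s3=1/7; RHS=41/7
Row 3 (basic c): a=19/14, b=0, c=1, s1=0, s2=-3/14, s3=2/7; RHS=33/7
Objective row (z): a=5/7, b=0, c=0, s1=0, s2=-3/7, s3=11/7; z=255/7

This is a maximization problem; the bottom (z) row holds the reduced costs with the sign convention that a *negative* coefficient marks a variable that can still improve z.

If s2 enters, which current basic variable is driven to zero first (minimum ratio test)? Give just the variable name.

Ratios: row 1 (s1): entry -9/7 ≤ 0, skip; row 2 (b): (41/7)/(1/7) = 41; row 3 (c): entry -3/14 ≤ 0, skip.
Minimum ratio 41 is in the b row, so b leaves.

b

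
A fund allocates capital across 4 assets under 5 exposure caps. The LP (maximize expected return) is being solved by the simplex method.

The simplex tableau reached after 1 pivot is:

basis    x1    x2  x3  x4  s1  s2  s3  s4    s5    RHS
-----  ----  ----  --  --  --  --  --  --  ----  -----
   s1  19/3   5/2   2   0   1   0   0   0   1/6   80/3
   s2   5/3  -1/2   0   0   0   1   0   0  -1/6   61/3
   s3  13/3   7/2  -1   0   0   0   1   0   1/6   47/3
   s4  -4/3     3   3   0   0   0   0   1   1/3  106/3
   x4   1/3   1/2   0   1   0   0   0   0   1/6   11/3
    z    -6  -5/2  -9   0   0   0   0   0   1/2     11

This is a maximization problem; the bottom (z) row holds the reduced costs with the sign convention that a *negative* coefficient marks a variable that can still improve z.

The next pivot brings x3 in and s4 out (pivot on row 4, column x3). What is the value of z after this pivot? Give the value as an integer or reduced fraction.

117

Minimum ratio for x3: (106/3)/3 = 106/9.
z changes by −(z-row coeff of x3)·ratio = −(-9)·(106/9) = 106.
New z = 11 + 106 = 117.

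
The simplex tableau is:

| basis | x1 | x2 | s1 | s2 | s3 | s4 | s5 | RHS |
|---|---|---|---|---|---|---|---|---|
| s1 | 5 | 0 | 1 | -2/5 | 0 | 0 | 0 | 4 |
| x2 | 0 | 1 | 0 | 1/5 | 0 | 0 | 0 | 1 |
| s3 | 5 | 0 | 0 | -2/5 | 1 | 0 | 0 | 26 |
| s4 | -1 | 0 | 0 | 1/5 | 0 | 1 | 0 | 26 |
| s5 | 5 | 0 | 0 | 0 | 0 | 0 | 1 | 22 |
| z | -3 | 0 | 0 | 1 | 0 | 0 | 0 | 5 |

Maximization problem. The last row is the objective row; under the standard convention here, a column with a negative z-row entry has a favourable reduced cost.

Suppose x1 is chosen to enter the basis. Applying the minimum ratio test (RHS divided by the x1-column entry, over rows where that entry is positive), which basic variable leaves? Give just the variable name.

Ratios: row 1 (s1): 4/5 = 4/5; row 2 (x2): entry 0 ≤ 0, skip; row 3 (s3): 26/5 = 26/5; row 4 (s4): entry -1 ≤ 0, skip; row 5 (s5): 22/5 = 22/5.
Minimum ratio 4/5 is in the s1 row, so s1 leaves.

s1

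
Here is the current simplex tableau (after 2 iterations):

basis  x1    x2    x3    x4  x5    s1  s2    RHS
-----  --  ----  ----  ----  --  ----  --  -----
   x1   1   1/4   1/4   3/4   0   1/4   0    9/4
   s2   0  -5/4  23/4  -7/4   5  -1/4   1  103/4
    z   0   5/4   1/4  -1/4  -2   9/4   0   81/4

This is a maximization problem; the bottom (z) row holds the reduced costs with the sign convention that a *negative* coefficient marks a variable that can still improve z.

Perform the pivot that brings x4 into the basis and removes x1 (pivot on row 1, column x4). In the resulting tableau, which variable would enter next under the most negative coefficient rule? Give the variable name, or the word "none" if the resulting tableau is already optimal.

x5

Pivot element 3/4. New z-row = old z-row − (-1/4)·(row 1/(3/4)).
Updated z-row coefficients: x1: 1/3, x2: 4/3, x3: 1/3, x4: 0, x5: -2, s1: 7/3, s2: 0.
The most negative is -2 in column x5, so x5 would enter next.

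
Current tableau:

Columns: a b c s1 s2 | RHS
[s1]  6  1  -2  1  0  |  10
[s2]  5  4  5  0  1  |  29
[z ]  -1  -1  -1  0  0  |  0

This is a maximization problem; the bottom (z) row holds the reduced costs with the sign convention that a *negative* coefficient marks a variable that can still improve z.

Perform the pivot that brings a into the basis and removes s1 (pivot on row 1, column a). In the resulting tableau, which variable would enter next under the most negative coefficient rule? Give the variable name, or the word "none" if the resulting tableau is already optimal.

Pivot element 6. New z-row = old z-row − (-1)·(row 1/6).
Updated z-row coefficients: a: 0, b: -5/6, c: -4/3, s1: 1/6, s2: 0.
The most negative is -4/3 in column c, so c would enter next.

c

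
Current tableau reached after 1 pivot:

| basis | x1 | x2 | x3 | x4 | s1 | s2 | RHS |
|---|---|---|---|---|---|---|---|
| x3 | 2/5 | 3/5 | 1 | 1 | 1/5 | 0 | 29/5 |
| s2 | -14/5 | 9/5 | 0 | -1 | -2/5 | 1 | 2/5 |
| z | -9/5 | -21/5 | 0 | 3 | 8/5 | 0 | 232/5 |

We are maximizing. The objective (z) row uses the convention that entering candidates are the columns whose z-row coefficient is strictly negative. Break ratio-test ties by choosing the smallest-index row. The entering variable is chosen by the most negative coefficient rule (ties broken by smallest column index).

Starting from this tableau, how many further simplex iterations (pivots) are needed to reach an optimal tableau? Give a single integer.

pivot: x2 in, s2 out → z = 142/3
pivot: x1 in, x3 out → z = 331/4
No improving column remains; optimal.

2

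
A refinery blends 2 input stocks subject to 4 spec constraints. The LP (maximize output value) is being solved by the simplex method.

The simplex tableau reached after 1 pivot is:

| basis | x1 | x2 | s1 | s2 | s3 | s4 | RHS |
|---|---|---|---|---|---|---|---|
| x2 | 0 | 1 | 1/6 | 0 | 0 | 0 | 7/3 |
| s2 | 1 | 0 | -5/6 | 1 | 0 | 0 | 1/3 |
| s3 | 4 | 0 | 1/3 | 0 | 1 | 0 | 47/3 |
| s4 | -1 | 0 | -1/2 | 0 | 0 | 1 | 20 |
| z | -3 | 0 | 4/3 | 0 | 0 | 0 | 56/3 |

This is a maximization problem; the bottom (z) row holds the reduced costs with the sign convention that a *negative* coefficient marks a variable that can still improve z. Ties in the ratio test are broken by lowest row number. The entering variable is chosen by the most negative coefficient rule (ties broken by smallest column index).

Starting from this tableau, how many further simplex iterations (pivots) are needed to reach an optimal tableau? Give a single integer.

pivot: x1 in, s2 out → z = 59/3
pivot: s1 in, s3 out → z = 533/22
No improving column remains; optimal.

2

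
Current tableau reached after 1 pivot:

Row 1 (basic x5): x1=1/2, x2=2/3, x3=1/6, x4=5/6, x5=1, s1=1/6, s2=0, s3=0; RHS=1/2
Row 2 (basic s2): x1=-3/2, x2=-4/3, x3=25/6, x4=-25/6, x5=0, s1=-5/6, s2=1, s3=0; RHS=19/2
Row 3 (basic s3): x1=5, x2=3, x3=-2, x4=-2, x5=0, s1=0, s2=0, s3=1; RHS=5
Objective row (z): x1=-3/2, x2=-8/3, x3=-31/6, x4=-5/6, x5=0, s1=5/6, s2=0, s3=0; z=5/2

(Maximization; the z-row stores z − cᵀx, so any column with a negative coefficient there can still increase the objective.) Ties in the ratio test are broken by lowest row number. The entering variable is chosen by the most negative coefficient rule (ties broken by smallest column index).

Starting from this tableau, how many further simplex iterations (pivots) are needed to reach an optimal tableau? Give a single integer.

pivot: x3 in, s2 out → z = 357/25
pivot: x4 in, x5 out → z = 15
No improving column remains; optimal.

2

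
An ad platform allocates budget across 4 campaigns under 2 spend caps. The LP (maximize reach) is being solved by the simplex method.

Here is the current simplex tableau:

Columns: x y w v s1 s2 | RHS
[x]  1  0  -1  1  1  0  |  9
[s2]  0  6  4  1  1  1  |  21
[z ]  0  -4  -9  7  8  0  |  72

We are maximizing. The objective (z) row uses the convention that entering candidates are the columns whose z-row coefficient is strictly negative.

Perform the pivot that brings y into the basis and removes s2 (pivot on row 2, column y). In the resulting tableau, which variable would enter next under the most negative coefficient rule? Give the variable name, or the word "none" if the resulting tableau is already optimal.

w

Pivot element 6. New z-row = old z-row − (-4)·(row 2/6).
Updated z-row coefficients: x: 0, y: 0, w: -19/3, v: 23/3, s1: 26/3, s2: 2/3.
The most negative is -19/3 in column w, so w would enter next.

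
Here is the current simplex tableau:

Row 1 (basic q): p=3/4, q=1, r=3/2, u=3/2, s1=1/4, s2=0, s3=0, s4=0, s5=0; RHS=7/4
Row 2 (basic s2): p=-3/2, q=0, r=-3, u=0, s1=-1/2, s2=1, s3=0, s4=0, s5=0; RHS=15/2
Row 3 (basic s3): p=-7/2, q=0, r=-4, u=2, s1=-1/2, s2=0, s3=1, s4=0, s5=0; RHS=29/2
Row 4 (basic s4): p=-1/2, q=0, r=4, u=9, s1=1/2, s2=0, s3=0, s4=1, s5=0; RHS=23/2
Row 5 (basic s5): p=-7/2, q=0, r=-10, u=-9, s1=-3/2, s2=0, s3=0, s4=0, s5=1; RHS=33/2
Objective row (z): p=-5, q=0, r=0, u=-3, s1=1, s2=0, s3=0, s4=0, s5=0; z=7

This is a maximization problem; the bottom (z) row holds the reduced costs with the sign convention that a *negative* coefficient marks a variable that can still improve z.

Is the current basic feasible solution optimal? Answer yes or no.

Column p has objective-row coefficient -5, which is negative; an improving pivot exists, so not yet optimal.

no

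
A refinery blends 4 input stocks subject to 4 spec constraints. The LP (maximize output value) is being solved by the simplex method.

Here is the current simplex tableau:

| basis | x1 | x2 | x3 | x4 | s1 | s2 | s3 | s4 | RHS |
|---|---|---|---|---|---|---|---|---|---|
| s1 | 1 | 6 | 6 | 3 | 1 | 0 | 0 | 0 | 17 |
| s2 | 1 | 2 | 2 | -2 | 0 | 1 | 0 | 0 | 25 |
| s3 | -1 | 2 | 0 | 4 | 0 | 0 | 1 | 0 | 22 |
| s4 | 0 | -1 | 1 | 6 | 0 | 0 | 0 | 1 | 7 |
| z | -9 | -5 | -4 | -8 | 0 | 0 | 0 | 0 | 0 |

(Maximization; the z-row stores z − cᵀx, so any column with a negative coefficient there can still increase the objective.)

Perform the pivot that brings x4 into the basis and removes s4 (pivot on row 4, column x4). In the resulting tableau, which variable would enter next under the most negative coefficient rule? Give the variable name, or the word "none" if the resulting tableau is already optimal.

Pivot element 6. New z-row = old z-row − (-8)·(row 4/6).
Updated z-row coefficients: x1: -9, x2: -19/3, x3: -8/3, x4: 0, s1: 0, s2: 0, s3: 0, s4: 4/3.
The most negative is -9 in column x1, so x1 would enter next.

x1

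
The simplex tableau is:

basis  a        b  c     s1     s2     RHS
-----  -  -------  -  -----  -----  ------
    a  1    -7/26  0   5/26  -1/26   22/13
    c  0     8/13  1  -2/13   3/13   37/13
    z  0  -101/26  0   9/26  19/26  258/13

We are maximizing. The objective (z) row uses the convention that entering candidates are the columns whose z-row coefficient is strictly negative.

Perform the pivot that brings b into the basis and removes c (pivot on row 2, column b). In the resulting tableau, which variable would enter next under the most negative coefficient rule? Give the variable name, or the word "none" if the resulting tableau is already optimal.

Pivot element 8/13. New z-row = old z-row − (-101/26)·(row 2/(8/13)).
Updated z-row coefficients: a: 0, b: 0, c: 101/16, s1: -5/8, s2: 35/16.
The most negative is -5/8 in column s1, so s1 would enter next.

s1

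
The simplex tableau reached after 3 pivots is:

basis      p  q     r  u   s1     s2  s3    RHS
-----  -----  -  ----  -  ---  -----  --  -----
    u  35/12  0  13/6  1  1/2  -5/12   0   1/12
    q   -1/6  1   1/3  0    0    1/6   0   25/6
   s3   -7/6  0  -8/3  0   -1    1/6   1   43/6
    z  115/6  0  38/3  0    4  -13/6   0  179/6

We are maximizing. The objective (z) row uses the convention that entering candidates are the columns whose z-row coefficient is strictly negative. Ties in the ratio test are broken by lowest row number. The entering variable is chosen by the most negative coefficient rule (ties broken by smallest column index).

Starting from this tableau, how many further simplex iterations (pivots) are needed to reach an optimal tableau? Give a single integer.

pivot: s2 in, q out → z = 84
No improving column remains; optimal.

1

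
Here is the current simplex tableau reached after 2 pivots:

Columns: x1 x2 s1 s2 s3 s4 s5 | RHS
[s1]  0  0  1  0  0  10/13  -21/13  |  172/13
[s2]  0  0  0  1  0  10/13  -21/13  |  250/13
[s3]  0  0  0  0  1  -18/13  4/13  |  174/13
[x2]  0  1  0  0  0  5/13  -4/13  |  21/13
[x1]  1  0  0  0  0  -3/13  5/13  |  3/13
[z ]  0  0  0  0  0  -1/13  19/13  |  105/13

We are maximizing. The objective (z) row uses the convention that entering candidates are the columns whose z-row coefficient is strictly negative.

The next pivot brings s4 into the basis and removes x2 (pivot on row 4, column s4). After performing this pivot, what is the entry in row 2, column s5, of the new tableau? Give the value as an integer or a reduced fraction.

-1

Pivot element is row 4, column s4: 5/13.
Normalize row 4: new (row 4, s5) = (-4/13)/(5/13) = -4/5.
row 2 ← row 2 − (10/13)·(new row 4): -21/13 − (10/13)·(-4/5) = -1.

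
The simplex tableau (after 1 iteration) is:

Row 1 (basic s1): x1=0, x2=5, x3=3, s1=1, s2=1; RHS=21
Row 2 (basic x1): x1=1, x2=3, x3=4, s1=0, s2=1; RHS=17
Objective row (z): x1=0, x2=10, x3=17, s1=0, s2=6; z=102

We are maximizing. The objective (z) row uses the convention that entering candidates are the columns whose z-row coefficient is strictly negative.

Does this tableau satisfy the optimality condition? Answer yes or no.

No objective-row coefficient is strictly negative, so no entering variable exists; the tableau is optimal.

yes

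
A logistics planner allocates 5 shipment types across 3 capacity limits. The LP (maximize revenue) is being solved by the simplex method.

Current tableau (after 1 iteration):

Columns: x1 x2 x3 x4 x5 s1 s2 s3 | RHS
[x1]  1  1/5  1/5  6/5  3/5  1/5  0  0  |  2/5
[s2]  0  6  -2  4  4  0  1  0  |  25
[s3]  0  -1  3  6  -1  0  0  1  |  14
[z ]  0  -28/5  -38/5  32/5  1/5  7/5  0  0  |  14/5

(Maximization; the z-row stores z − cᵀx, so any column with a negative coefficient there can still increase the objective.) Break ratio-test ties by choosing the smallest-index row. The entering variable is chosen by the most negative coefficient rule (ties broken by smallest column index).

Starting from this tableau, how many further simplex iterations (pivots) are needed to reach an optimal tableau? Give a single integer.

1

pivot: x3 in, x1 out → z = 18
No improving column remains; optimal.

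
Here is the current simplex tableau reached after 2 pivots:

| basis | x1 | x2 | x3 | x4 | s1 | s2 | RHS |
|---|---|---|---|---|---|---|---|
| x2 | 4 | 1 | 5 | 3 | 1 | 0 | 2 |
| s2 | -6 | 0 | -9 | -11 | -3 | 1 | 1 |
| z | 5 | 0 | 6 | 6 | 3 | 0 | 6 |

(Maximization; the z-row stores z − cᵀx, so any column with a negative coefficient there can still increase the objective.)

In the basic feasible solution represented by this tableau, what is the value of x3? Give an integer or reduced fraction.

x3 is nonbasic (not in the basis column), so its value in the current BFS is 0.

0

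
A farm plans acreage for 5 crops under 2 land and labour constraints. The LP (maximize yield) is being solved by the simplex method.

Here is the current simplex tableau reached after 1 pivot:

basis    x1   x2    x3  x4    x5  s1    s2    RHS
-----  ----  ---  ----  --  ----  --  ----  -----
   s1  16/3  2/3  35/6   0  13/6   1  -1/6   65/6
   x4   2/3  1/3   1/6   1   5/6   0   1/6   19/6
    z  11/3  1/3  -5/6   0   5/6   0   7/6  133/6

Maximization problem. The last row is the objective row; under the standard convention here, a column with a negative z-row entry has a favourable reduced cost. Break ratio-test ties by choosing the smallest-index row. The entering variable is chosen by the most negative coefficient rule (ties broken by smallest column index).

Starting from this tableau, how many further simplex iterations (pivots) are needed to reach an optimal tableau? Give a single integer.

pivot: x3 in, s1 out → z = 166/7
No improving column remains; optimal.

1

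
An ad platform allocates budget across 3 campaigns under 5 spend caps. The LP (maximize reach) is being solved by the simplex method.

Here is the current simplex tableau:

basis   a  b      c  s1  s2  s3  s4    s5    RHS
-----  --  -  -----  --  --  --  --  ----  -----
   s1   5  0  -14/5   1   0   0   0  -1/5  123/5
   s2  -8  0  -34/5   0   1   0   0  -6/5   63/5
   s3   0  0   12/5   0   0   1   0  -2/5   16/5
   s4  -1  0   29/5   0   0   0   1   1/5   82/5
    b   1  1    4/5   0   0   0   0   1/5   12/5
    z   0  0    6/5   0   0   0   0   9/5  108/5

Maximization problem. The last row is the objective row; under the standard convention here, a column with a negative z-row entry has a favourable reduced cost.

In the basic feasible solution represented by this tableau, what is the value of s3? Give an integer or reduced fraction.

s3 is basic (row 3); its value is the RHS of that row: 16/5.

16/5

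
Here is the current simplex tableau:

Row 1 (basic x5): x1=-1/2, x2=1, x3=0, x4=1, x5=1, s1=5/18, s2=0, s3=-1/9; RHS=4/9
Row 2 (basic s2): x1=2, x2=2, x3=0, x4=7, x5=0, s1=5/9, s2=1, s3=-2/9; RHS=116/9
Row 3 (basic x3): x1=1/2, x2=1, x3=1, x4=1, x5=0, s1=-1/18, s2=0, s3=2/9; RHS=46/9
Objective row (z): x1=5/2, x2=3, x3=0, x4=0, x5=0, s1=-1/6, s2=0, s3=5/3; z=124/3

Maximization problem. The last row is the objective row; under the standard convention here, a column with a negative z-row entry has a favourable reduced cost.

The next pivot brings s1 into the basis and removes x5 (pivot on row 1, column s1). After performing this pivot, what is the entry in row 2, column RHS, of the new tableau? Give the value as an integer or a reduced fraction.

12

Pivot element is row 1, column s1: 5/18.
Normalize row 1: new (row 1, RHS) = (4/9)/(5/18) = 8/5.
row 2 ← row 2 − (5/9)·(new row 1): 116/9 − (5/9)·(8/5) = 12.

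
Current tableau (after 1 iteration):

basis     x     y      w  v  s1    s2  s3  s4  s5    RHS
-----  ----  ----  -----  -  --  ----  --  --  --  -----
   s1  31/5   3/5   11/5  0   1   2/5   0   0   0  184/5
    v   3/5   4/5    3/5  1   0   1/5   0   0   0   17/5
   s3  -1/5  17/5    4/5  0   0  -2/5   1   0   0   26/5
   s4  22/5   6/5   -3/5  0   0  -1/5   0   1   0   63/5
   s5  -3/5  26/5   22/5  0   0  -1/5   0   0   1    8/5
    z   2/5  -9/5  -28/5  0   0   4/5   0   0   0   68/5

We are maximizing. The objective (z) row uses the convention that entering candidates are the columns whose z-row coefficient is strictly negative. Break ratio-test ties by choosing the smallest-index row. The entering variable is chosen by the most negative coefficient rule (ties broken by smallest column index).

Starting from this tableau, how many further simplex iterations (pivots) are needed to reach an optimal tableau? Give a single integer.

2

pivot: w in, s5 out → z = 172/11
pivot: x in, s4 out → z = 1588/95
No improving column remains; optimal.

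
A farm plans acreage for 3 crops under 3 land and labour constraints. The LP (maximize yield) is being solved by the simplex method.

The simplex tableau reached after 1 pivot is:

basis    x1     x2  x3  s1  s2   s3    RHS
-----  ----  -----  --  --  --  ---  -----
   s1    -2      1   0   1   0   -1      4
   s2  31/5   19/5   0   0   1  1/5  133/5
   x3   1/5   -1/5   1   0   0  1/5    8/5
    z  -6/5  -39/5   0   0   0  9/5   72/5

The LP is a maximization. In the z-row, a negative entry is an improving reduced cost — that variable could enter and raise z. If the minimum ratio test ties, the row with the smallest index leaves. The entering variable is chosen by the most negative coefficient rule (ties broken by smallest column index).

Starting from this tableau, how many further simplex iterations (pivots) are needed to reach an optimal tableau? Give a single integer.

pivot: x2 in, s1 out → z = 228/5
pivot: x1 in, s2 out → z = 1368/23
pivot: s3 in, x1 out → z = 627/10
No improving column remains; optimal.

3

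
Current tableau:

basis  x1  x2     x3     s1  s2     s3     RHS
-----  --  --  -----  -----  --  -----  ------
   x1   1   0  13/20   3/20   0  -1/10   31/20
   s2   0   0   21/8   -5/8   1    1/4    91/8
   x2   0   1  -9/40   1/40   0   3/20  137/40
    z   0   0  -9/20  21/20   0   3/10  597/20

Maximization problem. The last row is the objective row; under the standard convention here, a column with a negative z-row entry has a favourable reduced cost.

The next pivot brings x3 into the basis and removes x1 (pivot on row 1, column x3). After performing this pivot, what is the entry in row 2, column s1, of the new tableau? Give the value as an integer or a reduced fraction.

-16/13

Pivot element is row 1, column x3: 13/20.
Normalize row 1: new (row 1, s1) = (3/20)/(13/20) = 3/13.
row 2 ← row 2 − (21/8)·(new row 1): -5/8 − (21/8)·(3/13) = -16/13.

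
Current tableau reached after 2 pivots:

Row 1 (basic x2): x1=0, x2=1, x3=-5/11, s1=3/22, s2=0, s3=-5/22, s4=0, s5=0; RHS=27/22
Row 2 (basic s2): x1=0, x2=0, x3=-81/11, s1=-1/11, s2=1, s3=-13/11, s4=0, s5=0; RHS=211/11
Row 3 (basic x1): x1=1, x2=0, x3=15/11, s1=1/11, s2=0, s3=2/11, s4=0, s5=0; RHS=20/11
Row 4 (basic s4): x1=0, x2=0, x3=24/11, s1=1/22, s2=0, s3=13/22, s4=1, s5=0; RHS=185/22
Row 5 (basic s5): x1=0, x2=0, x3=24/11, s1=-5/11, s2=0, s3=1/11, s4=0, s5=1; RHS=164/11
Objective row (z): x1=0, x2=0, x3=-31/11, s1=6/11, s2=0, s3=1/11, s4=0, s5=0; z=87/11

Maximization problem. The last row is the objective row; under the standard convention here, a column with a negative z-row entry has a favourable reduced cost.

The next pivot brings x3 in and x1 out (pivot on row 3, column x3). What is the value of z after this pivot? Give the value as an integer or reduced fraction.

Minimum ratio for x3: (20/11)/(15/11) = 4/3.
z changes by −(z-row coeff of x3)·ratio = −(-31/11)·(4/3) = 124/33.
New z = 87/11 + (124/33) = 35/3.

35/3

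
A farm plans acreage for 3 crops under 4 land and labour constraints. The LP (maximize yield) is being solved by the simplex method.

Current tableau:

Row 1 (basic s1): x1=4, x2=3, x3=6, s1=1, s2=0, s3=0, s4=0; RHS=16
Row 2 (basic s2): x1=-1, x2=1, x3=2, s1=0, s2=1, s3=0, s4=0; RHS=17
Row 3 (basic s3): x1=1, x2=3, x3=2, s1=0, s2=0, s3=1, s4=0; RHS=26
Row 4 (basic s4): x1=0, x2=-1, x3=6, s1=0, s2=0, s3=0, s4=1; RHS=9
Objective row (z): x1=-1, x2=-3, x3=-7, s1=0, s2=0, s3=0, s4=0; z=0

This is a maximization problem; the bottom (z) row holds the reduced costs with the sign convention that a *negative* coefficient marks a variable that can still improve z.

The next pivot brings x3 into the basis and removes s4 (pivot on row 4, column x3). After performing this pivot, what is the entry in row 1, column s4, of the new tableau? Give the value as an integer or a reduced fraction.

-1

Pivot element is row 4, column x3: 6.
Normalize row 4: new (row 4, s4) = 1/6 = 1/6.
row 1 ← row 1 − 6·(new row 4): 0 − 6·(1/6) = -1.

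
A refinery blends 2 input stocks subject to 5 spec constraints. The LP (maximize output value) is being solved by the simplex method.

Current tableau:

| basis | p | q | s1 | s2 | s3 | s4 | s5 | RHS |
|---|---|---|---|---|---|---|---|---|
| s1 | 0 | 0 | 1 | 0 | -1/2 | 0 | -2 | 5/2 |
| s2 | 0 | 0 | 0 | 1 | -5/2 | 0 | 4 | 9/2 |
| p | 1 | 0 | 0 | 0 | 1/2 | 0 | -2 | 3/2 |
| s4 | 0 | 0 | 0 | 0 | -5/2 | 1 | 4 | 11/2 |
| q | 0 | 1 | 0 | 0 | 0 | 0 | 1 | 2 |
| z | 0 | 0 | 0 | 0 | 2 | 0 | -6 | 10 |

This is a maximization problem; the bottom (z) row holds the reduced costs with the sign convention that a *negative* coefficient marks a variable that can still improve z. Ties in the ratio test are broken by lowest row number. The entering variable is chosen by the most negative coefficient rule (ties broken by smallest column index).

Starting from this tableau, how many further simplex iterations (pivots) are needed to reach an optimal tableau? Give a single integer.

pivot: s5 in, s2 out → z = 67/4
pivot: s3 in, q out → z = 96/5
No improving column remains; optimal.

2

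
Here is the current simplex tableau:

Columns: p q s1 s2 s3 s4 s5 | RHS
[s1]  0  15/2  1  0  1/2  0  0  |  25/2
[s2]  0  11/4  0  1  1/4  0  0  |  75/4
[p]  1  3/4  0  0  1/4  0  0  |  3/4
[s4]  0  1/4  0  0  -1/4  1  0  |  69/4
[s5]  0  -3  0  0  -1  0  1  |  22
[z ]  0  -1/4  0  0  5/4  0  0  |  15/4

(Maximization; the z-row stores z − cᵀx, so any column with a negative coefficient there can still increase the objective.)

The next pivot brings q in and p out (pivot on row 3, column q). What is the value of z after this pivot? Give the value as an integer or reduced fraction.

4

Minimum ratio for q: (3/4)/(3/4) = 1.
z changes by −(z-row coeff of q)·ratio = −(-1/4)·1 = 1/4.
New z = 15/4 + (1/4) = 4.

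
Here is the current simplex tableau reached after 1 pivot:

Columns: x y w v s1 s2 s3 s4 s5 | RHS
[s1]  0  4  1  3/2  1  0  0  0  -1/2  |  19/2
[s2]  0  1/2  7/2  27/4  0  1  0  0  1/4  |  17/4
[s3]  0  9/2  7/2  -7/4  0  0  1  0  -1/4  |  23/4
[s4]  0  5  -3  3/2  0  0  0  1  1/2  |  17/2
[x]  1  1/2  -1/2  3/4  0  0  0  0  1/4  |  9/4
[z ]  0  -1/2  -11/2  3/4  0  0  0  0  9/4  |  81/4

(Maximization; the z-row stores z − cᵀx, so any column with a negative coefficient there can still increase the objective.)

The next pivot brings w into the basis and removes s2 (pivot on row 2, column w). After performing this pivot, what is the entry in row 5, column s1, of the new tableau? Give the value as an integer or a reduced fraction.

0

Pivot element is row 2, column w: 7/2.
Normalize row 2: new (row 2, s1) = 0/(7/2) = 0.
row 5 ← row 5 − (-1/2)·(new row 2): 0 − (-1/2)·0 = 0.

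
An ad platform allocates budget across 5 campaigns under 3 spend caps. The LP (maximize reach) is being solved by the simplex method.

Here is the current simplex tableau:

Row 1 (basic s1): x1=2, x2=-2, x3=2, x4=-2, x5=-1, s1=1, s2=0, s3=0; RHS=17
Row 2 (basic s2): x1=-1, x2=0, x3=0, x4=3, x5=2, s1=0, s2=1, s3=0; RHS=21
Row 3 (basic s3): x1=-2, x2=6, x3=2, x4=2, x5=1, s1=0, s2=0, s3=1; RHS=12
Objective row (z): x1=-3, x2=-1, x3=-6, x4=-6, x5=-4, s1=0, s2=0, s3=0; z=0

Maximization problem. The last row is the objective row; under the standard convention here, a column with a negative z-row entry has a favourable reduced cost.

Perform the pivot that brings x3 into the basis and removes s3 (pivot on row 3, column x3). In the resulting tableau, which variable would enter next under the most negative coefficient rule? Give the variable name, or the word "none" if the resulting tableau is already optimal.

x1

Pivot element 2. New z-row = old z-row − (-6)·(row 3/2).
Updated z-row coefficients: x1: -9, x2: 17, x3: 0, x4: 0, x5: -1, s1: 0, s2: 0, s3: 3.
The most negative is -9 in column x1, so x1 would enter next.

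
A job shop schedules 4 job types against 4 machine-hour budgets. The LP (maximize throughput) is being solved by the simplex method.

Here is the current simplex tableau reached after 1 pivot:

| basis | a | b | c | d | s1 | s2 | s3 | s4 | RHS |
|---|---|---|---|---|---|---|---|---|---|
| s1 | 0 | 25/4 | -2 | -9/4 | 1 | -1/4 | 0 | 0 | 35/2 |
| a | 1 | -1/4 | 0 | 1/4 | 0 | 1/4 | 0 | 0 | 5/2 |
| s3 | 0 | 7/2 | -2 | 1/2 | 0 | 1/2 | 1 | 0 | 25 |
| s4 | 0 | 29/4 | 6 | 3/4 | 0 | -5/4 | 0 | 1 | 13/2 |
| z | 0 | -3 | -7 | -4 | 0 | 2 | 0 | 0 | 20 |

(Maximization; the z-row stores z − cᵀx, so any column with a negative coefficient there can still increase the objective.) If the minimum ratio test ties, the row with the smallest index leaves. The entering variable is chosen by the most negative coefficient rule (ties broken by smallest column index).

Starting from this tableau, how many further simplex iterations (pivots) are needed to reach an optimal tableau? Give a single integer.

3

pivot: c in, s4 out → z = 331/12
pivot: d in, c out → z = 164/3
pivot: s2 in, a out → z = 57
No improving column remains; optimal.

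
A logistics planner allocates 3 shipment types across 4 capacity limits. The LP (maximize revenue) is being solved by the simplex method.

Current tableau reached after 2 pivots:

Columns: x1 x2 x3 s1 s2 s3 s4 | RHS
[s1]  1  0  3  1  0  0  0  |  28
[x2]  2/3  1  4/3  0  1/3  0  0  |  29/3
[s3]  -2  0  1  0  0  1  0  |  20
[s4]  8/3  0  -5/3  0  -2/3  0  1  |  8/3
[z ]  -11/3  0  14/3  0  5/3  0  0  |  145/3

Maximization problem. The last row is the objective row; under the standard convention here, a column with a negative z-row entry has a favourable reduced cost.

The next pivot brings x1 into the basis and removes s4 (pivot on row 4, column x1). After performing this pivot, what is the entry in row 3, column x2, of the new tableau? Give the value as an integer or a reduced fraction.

Pivot element is row 4, column x1: 8/3.
Normalize row 4: new (row 4, x2) = 0/(8/3) = 0.
row 3 ← row 3 − (-2)·(new row 4): 0 − (-2)·0 = 0.

0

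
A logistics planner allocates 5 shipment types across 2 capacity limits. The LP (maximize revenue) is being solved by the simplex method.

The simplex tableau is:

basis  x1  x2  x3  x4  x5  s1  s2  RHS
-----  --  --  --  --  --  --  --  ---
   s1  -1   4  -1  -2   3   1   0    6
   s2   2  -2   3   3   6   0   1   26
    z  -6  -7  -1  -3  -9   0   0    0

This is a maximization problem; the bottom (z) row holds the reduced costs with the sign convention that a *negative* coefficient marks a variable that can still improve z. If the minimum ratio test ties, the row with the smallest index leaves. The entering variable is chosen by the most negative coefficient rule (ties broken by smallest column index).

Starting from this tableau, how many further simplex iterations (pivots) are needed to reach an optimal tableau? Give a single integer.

3

pivot: x5 in, s1 out → z = 18
pivot: x1 in, s2 out → z = 99/2
pivot: x2 in, x5 out → z = 481/3
No improving column remains; optimal.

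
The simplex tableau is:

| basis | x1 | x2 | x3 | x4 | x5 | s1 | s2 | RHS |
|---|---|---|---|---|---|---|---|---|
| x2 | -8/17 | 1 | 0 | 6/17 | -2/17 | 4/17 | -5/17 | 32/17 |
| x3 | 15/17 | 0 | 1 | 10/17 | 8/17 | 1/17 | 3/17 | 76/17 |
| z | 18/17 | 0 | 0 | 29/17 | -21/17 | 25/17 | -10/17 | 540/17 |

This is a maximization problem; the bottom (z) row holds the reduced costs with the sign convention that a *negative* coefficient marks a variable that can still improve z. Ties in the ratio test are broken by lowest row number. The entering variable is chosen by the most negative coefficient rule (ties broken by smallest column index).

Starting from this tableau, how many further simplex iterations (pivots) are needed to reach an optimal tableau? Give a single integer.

2

pivot: x5 in, x3 out → z = 87/2
pivot: s2 in, x5 out → z = 140/3
No improving column remains; optimal.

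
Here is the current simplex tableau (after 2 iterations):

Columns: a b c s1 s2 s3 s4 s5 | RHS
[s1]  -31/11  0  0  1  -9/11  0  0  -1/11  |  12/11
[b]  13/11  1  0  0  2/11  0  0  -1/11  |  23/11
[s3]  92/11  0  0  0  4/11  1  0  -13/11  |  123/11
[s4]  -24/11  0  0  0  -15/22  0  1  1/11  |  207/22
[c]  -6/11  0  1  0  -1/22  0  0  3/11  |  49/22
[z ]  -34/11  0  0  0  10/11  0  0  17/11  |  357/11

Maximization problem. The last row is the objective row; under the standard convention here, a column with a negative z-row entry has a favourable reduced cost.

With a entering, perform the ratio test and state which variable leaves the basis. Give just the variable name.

Ratios: row 1 (s1): entry -31/11 ≤ 0, skip; row 2 (b): (23/11)/(13/11) = 23/13; row 3 (s3): (123/11)/(92/11) = 123/92; row 4 (s4): entry -24/11 ≤ 0, skip; row 5 (c): entry -6/11 ≤ 0, skip.
Minimum ratio 123/92 is in the s3 row, so s3 leaves.

s3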